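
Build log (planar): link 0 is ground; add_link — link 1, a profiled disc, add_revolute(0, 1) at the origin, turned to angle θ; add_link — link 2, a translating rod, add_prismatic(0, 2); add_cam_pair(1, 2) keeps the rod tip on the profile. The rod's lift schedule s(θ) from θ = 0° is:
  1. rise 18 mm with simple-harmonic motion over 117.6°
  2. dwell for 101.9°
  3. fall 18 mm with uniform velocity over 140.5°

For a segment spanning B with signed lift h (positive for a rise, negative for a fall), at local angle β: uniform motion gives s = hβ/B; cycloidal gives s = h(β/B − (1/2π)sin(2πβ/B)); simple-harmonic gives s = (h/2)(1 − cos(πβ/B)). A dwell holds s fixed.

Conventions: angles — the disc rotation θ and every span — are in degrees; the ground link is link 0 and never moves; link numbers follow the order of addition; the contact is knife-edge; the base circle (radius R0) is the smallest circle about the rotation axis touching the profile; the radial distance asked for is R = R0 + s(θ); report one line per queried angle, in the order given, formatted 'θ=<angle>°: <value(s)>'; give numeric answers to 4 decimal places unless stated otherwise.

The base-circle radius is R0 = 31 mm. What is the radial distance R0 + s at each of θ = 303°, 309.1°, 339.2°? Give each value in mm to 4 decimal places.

seg 1 [0°–117.6°] simple-harmonic, h=18: full span → s += 18 → s = 18.0000
seg 2 [117.6°–219.5°] dwell: s stays 18.0000
seg 3 [219.5°–360°] uniform, h=-18: θ=303° here. β=83.5, B=140.5. -18·83.5/140.5 = -10.6975 → s = 7.3025
seg 3 [219.5°–360°] uniform, h=-18: θ=309.1° here. β=89.6, B=140.5. -18·89.6/140.5 = -11.4790 → s = 6.5210
seg 3 [219.5°–360°] uniform, h=-18: θ=339.2° here. β=119.7, B=140.5. -18·119.7/140.5 = -15.3352 → s = 2.6648
θ=303°: R = R0 + s = 31 + 7.3025 = 38.3025
θ=309.1°: R = R0 + s = 31 + 6.5210 = 37.5210
θ=339.2°: R = R0 + s = 31 + 2.6648 = 33.6648

θ=303°: 38.3025
θ=309.1°: 37.5210
θ=339.2°: 33.6648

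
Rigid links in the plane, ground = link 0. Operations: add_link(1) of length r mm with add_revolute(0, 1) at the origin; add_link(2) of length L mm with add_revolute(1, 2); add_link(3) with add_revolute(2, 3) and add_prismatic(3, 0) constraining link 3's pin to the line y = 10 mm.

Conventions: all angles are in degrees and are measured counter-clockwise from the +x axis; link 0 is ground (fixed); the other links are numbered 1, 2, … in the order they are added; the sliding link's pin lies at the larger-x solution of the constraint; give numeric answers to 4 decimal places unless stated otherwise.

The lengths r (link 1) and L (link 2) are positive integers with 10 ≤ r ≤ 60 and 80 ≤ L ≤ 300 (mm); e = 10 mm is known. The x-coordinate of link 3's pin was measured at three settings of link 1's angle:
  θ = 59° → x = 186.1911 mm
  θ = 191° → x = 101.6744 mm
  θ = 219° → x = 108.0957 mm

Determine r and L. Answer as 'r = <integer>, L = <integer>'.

constraint per measurement: (x − r cos θ)² + (r sin θ − e)² = L²
subtracting the θ₁ and θ₂ equations cancels the r² and L² terms:
r = (x₁² − x₂²) / (2[(x₁cos θ₁ + e sin θ₁) − (x₂cos θ₂ + e sin θ₂)]) = 59.0000 → r = 59
L² = (x₁ − r cos θ₁)² + (r sin θ₁ − e)² = 25920.9986 → L = 161.0000 → L = 161
check at θ₃=219°: x = 108.0957 (printed 108.0957) ✓

r = 59, L = 161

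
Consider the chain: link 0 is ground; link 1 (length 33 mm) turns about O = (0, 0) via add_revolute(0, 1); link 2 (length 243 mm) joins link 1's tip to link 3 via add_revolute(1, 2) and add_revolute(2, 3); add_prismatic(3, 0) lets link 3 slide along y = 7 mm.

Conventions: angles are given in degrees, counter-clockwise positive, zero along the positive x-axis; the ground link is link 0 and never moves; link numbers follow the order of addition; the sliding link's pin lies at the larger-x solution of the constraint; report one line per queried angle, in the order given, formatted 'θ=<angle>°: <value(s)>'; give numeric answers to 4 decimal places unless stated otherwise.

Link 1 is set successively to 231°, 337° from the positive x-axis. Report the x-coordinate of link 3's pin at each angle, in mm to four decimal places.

geometry: r = 33 mm, L = 243 mm, e = 7 mm
θ=231°: crank pin P = (r cos θ, r sin θ) = (-20.767573, -25.645817)
θ=231°: h = r sin θ − e = -25.645817 − 7 = -32.645817
θ=231°: x = r cos θ + √(L² − h²) = -20.767573 + 240.797115 = 220.029542
θ=337°: crank pin P = (r cos θ, r sin θ) = (30.376660, -12.894127)
θ=337°: h = r sin θ − e = -12.894127 − 7 = -19.894127
θ=337°: x = r cos θ + √(L² − h²) = 30.376660 + 242.184276 = 272.560936

θ=231°: 220.0295
θ=337°: 272.5609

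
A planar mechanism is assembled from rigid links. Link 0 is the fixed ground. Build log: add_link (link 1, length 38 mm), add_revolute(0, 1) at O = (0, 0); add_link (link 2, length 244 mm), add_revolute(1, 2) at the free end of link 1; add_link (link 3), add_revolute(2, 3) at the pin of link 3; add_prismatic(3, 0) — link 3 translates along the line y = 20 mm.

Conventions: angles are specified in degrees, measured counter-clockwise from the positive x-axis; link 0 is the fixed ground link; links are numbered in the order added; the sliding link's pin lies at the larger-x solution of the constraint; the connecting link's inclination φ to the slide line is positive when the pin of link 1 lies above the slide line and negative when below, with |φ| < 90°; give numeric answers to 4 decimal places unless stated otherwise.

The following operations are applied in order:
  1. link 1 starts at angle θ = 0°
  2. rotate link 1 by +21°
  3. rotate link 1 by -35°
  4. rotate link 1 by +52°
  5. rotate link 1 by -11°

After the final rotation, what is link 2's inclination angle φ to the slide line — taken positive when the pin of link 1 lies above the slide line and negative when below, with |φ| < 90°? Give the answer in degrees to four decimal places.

geometry: r = 38 mm, L = 244 mm, e = 20 mm; θ starts at 0°
rotate link 1 by +21°: θ ← 0° +21° = 21°
rotate link 1 by -35°: θ ← 21° -35° = -14°
rotate link 1 by +52°: θ ← -14° +52° = 38°
rotate link 1 by -11°: θ ← 38° -11° = 27°
h = r sin θ − e = 17.251639 − 20 = -2.748361
sin φ = h / L = -2.748361 / 244 = -0.01126377
φ = arcsin(-0.01126377) = -0.645380°

-0.6454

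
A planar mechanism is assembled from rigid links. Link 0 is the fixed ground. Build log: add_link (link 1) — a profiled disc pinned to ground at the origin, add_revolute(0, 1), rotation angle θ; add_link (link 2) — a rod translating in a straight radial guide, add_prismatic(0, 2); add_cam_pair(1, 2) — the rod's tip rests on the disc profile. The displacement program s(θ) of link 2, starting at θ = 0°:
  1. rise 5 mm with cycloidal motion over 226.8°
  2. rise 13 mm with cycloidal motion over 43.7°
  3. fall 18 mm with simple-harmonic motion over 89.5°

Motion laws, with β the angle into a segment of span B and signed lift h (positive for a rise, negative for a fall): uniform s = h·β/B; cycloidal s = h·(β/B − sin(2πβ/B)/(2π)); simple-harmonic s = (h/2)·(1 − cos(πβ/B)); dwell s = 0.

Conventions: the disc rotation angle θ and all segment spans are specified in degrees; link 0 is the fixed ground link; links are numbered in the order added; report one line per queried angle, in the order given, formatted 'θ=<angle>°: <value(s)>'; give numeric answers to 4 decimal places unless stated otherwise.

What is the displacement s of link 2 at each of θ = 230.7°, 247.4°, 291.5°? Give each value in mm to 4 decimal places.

seg 1 [0°–226.8°] cycloidal, h=5: full span → s += 5 → s = 5.0000
seg 2 [226.8°–270.5°] cycloidal, h=13: θ=230.7° here. β=3.9, B=43.7. 13·(0.0892 − sin(2π·0.0892)/(2π)) = 0.0599 → s = 5.0599
seg 2 [226.8°–270.5°] cycloidal, h=13: θ=247.4° here. β=20.6, B=43.7. 13·(0.4714 − sin(2π·0.4714)/(2π)) = 5.7583 → s = 10.7583
seg 2 [226.8°–270.5°] cycloidal, h=13: full span → s += 13 → s = 18.0000
seg 3 [270.5°–360°] simple-harmonic, h=-18: θ=291.5° here. β=21, B=89.5. -18/2·(1 − cos(π·0.2346)) = -2.3364 → s = 15.6636

θ=230.7°: 5.0599
θ=247.4°: 10.7583
θ=291.5°: 15.6636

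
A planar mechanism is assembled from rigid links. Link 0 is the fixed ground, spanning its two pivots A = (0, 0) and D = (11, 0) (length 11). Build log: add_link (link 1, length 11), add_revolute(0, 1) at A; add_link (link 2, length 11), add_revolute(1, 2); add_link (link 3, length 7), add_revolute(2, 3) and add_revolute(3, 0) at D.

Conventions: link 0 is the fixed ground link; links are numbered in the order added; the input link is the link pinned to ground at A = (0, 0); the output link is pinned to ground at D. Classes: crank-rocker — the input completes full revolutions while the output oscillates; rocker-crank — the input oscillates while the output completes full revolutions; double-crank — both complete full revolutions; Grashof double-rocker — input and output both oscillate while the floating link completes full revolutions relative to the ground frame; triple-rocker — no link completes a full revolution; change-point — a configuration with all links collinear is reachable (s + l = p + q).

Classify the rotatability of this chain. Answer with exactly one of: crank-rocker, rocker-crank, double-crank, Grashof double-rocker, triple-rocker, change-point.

lengths: ground=11, input=11, coupler=11, output=7
sorted: s=7 (shortest), l=11 (longest), p+q=22
s + l = 18 vs p + q = 22
s + l < p + q (Grashof) with shortest = output link → rocker-crank

rocker-crank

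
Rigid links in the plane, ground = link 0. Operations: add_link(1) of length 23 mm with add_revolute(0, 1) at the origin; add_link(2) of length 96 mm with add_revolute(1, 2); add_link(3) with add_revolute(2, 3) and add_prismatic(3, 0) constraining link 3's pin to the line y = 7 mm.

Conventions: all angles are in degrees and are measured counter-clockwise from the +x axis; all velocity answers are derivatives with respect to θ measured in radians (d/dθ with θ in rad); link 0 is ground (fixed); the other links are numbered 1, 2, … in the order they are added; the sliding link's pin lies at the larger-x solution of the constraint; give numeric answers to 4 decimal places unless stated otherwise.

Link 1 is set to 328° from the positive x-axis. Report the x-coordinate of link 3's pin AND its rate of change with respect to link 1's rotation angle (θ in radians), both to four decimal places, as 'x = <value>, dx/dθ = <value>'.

geometry: r = 23 mm, L = 96 mm, e = 7 mm
crank pin P = (r cos θ, r sin θ) = (19.505106, -12.188143)
h = r sin θ − e = -12.188143 − 7 = -19.188143
x = r cos θ + √(L² − h²) = 19.505106 + 94.062826 = 113.567932
dx/dθ = −r sin θ − h·r cos θ/√(L² − h²) (θ in radians; h = -19.188143) = 16.167045

x = 113.5679, dx/dθ = 16.1670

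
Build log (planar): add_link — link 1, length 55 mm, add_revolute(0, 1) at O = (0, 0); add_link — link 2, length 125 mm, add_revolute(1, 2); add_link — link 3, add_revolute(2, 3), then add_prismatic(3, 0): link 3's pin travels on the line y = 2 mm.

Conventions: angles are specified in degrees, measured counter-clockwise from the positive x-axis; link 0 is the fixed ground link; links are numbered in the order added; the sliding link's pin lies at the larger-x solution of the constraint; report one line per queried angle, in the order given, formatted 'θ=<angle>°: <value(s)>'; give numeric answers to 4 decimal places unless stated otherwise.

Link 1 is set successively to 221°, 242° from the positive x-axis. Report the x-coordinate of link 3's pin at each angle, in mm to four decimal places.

geometry: r = 55 mm, L = 125 mm, e = 2 mm
θ=221°: crank pin P = (r cos θ, r sin θ) = (-41.509027, -36.083247)
θ=221°: h = r sin θ − e = -36.083247 − 2 = -38.083247
θ=221°: x = r cos θ + √(L² − h²) = -41.509027 + 119.057408 = 77.548381
θ=242°: crank pin P = (r cos θ, r sin θ) = (-25.820936, -48.562118)
θ=242°: h = r sin θ − e = -48.562118 − 2 = -50.562118
θ=242°: x = r cos θ + √(L² − h²) = -25.820936 + 114.317419 = 88.496483

θ=221°: 77.5484
θ=242°: 88.4965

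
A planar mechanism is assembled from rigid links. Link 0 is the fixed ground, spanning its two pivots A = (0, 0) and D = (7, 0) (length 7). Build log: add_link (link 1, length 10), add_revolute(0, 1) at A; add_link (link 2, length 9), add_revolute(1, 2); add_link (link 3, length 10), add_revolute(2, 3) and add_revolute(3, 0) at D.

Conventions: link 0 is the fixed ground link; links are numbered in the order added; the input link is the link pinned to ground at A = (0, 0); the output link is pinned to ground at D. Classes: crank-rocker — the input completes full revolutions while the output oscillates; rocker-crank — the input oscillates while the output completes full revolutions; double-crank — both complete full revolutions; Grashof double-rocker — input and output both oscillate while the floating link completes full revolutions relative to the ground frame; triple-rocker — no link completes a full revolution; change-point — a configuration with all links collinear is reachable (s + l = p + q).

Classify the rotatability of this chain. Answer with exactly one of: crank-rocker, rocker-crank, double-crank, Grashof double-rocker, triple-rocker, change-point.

lengths: ground=7, input=10, coupler=9, output=10
sorted: s=7 (shortest), l=10 (longest), p+q=19
s + l = 17 vs p + q = 19
s + l < p + q (Grashof) with shortest = ground link → double-crank

double-crank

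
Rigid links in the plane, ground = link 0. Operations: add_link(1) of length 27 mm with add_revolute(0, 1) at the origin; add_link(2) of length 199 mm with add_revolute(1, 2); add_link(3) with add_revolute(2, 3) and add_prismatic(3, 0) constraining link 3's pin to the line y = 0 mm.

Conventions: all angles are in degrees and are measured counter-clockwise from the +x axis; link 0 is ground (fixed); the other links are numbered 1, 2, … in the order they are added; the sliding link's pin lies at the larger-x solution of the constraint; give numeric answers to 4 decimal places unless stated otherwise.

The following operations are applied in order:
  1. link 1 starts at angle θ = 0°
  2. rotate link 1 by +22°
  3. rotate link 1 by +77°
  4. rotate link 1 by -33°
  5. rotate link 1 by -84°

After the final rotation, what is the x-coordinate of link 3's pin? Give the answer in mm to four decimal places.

geometry: r = 27 mm, L = 199 mm, e = 0 mm; θ starts at 0°
rotate link 1 by +22°: θ ← 0° +22° = 22°
rotate link 1 by +77°: θ ← 22° +77° = 99°
rotate link 1 by -33°: θ ← 99° -33° = 66°
rotate link 1 by -84°: θ ← 66° -84° = -18°
crank pin P = (r cos θ, r sin θ) = (25.678526, -8.343459)
h = r sin θ − e = -8.343459 − 0 = -8.343459
x = r cos θ + √(L² − h²) = 25.678526 + 198.825015 = 224.503541

224.5035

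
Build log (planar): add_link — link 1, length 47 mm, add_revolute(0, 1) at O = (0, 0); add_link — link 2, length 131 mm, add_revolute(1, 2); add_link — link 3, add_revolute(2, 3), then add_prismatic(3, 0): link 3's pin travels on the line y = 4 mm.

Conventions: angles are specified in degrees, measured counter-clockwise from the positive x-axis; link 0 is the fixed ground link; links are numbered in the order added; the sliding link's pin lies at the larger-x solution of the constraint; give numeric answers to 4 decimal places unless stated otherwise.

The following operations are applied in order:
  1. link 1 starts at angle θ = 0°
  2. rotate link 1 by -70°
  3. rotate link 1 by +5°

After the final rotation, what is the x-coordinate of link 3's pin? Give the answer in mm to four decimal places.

geometry: r = 47 mm, L = 131 mm, e = 4 mm; θ starts at 0°
rotate link 1 by -70°: θ ← 0° -70° = -70°
rotate link 1 by +5°: θ ← -70° +5° = -65°
crank pin P = (r cos θ, r sin θ) = (19.863058, -42.596466)
h = r sin θ − e = -42.596466 − 4 = -46.596466
x = r cos θ + √(L² − h²) = 19.863058 + 122.432714 = 142.295772

142.2958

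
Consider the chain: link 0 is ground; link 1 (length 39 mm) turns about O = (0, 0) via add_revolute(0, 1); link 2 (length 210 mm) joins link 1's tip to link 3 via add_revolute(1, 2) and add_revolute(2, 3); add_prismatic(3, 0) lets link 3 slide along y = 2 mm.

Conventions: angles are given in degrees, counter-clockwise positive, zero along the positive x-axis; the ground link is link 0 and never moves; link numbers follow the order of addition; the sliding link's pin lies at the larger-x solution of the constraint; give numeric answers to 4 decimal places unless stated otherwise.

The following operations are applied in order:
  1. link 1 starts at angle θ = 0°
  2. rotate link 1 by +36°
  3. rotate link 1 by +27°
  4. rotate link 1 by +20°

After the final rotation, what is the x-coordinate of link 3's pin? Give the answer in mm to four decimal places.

geometry: r = 39 mm, L = 210 mm, e = 2 mm; θ starts at 0°
rotate link 1 by +36°: θ ← 0° +36° = 36°
rotate link 1 by +27°: θ ← 36° +27° = 63°
rotate link 1 by +20°: θ ← 63° +20° = 83°
crank pin P = (r cos θ, r sin θ) = (4.752904, 38.709300)
h = r sin θ − e = 38.709300 − 2 = 36.709300
x = r cos θ + √(L² − h²) = 4.752904 + 206.766601 = 211.519505

211.5195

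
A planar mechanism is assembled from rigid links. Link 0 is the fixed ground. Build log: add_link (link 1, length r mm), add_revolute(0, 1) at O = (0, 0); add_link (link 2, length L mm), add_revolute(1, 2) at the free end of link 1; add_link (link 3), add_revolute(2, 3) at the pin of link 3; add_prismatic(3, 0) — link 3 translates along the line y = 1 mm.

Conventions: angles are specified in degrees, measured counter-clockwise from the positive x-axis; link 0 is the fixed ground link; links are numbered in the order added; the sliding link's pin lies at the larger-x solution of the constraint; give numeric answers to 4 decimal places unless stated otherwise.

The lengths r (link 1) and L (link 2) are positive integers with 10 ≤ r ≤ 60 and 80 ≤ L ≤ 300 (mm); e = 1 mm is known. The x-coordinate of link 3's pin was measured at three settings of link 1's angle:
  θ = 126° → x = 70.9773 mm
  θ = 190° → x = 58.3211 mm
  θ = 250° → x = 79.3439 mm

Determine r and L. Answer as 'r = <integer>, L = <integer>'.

constraint per measurement: (x − r cos θ)² + (r sin θ − e)² = L²
subtracting the θ₁ and θ₂ equations cancels the r² and L² terms:
r = (x₁² − x₂²) / (2[(x₁cos θ₁ + e sin θ₁) − (x₂cos θ₂ + e sin θ₂)]) = 48.9997 → r = 49
L² = (x₁ − r cos θ₁)² + (r sin θ₁ − e)² = 11448.9956 → L = 107.0000 → L = 107
check at θ₃=250°: x = 79.3439 (printed 79.3439) ✓

r = 49, L = 107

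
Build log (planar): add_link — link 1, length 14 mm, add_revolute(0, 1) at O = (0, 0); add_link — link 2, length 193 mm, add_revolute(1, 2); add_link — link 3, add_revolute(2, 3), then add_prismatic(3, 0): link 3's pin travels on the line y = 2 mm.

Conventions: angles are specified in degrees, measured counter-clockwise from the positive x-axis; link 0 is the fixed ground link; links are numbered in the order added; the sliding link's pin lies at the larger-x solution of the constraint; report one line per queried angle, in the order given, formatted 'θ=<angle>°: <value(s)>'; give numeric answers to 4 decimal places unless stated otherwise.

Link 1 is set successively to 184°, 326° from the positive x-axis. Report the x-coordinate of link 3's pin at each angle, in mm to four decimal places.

geometry: r = 14 mm, L = 193 mm, e = 2 mm
θ=184°: crank pin P = (r cos θ, r sin θ) = (-13.965897, -0.976591)
θ=184°: h = r sin θ − e = -0.976591 − 2 = -2.976591
θ=184°: x = r cos θ + √(L² − h²) = -13.965897 + 192.977045 = 179.011148
θ=326°: crank pin P = (r cos θ, r sin θ) = (11.606526, -7.828701)
θ=326°: h = r sin θ − e = -7.828701 − 2 = -9.828701
θ=326°: x = r cos θ + √(L² − h²) = 11.606526 + 192.749570 = 204.356096

θ=184°: 179.0111
θ=326°: 204.3561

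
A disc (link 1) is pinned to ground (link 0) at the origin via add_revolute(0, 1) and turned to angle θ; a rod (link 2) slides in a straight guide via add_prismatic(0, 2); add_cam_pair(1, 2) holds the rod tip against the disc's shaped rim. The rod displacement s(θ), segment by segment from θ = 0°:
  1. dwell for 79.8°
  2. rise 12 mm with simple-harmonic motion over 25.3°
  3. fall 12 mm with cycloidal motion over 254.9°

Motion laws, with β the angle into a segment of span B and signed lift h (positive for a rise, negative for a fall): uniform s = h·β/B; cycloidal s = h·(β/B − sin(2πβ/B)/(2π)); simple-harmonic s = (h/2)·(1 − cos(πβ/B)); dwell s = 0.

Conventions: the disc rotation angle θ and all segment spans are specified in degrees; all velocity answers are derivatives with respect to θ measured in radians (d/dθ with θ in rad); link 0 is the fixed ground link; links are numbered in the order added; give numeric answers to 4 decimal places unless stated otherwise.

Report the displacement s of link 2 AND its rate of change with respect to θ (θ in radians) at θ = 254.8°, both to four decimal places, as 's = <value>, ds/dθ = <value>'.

segment 1 (0° to 79.8°, dwell): s unchanged at 0.0000
segment 2 (79.8° to 105.1°, simple-harmonic, h = 12) is passed completely: s = 0.0000 + (12) = 12.0000
θ = 254.8° falls in segment 3 (105.1° to 360°, cycloidal, h = -12): β = 254.8 − 105.1 = 149.7°, B = 254.9°; Δs = -12·(0.5873 − sin(2π·0.5873)/(2π)) = -8.0432; s = 12.0000 − 8.0432 = 3.9568
velocity in seg [105.1°–360°] (cycloidal), θ in radians: β = 149.7° = 2.6128 rad, B = 254.9° = 4.4488 rad; ds/dθ = (h/B)(1 − cos(2πβ/B)) = ((-12)/4.4488)(1 − cos(2π·0.5873)) = -4.999047 mm/rad

s = 3.9568, ds/dθ = -4.9990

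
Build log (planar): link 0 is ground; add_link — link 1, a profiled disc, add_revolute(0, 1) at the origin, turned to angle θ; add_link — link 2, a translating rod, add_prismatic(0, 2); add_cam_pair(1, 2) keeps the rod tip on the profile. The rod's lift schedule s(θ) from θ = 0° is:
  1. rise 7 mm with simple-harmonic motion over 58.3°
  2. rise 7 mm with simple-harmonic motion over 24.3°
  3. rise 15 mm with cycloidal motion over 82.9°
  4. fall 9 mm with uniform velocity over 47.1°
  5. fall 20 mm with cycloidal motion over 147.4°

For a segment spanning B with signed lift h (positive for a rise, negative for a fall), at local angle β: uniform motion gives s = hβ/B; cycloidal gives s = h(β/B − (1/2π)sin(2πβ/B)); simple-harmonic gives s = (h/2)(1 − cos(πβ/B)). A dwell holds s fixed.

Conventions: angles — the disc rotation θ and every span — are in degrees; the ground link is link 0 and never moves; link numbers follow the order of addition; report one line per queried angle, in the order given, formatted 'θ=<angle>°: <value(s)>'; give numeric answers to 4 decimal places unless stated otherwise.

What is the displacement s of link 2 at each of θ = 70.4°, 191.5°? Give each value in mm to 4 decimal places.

seg 1 [0°–58.3°] simple-harmonic, h=7: full span → s += 7 → s = 7.0000
seg 2 [58.3°–82.6°] simple-harmonic, h=7: θ=70.4° here. β=12.1, B=24.3. 7/2·(1 − cos(π·0.4979)) = 3.4774 → s = 10.4774
seg 2 [58.3°–82.6°] simple-harmonic, h=7: full span → s += 7 → s = 14.0000
seg 3 [82.6°–165.5°] cycloidal, h=15: full span → s += 15 → s = 29.0000
seg 4 [165.5°–212.6°] uniform, h=-9: θ=191.5° here. β=26, B=47.1. -9·26/47.1 = -4.9682 → s = 24.0318

θ=70.4°: 10.4774
θ=191.5°: 24.0318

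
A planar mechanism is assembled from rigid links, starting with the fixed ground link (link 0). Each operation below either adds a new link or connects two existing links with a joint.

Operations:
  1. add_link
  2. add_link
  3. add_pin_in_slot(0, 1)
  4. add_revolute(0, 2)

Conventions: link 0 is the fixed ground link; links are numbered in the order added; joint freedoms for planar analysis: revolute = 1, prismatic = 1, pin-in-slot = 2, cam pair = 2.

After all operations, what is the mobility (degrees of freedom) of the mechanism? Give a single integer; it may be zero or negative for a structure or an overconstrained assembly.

L=1 J1=0 J2=0
add link → L=2 J1=0 J2=0
add link → L=3 J1=0 J2=0
PS@0,1 dof=2 J2 → L=3 J1=0 J2=1
R@0,2 dof=1 J1 → L=3 J1=1 J2=1
M=3(L−1)−2J1−J2=3·2−2·1−1=3

M = 3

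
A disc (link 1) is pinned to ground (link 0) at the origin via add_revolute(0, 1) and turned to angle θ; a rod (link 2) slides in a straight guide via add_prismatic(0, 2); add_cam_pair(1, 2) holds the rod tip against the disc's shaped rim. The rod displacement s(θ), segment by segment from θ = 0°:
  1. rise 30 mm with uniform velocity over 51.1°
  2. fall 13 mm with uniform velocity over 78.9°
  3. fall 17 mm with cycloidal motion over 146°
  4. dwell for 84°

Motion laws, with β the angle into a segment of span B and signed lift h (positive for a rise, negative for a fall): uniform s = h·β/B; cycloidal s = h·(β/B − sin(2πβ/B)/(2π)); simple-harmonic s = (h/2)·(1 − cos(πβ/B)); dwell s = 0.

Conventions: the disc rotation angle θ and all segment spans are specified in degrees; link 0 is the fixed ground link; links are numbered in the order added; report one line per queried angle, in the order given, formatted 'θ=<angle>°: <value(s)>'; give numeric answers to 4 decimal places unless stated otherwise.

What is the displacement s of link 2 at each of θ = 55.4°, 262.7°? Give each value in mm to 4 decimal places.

segment 1 (0° to 51.1°, uniform, h = 30) is passed completely: s = 0.0000 + (30) = 30.0000
θ = 55.4° falls in segment 2 (51.1° to 130°, uniform, h = -13): β = 55.4 − 51.1 = 4.3°, B = 78.9°; Δs = -13·4.3/78.9 = -0.7085; s = 30.0000 − 0.7085 = 29.2915
segment 2 (51.1° to 130°, uniform, h = -13) is passed completely: s = 30.0000 + (-13) = 17.0000
θ = 262.7° falls in segment 3 (130° to 276°, cycloidal, h = -17): β = 262.7 − 130 = 132.7°, B = 146°; Δs = -17·(0.9089 − sin(2π·0.9089)/(2π)) = -16.9168; s = 17.0000 − 16.9168 = 0.0832

θ=55.4°: 29.2915
θ=262.7°: 0.0832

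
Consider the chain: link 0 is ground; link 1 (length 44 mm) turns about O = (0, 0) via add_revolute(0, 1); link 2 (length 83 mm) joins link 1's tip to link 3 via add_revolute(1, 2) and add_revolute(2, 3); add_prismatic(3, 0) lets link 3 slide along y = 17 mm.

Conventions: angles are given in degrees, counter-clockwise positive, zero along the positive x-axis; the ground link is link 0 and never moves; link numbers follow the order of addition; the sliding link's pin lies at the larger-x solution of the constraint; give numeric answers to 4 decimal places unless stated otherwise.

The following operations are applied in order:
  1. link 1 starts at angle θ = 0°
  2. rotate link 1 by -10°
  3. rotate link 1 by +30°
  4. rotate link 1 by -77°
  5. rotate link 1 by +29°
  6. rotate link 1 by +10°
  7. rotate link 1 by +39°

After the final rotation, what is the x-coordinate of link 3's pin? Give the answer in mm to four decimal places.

geometry: r = 44 mm, L = 83 mm, e = 17 mm; θ starts at 0°
rotate link 1 by -10°: θ ← 0° -10° = -10°
rotate link 1 by +30°: θ ← -10° +30° = 20°
rotate link 1 by -77°: θ ← 20° -77° = -57°
rotate link 1 by +29°: θ ← -57° +29° = -28°
rotate link 1 by +10°: θ ← -28° +10° = -18°
rotate link 1 by +39°: θ ← -18° +39° = 21°
crank pin P = (r cos θ, r sin θ) = (41.077539, 15.768190)
h = r sin θ − e = 15.768190 − 17 = -1.231810
x = r cos θ + √(L² − h²) = 41.077539 + 82.990859 = 124.068398

124.0684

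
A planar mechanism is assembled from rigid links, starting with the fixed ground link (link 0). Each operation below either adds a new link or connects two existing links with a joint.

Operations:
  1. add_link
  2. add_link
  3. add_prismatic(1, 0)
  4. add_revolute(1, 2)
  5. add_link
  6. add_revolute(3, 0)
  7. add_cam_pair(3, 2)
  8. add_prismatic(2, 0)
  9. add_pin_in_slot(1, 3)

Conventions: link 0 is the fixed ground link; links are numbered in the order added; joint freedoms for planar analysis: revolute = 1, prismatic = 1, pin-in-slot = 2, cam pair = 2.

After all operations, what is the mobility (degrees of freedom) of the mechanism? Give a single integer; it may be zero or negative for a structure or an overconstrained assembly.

(L,J1,J2)=(1,0,0); link0 fixed
link1: (2,0,0)
link2: (3,0,0)
P 1-0 [J1]: (3,1,0)
R 1-2 [J1]: (3,2,0)
link3: (4,2,0)
R 3-0 [J1]: (4,3,0)
C 3-2 [J2]: (4,3,1)
P 2-0 [J1]: (4,4,1)
PS 1-3 [J2]: (4,4,2)
Grübler: 3·3 − 2·4 − 2 = -1

M = -1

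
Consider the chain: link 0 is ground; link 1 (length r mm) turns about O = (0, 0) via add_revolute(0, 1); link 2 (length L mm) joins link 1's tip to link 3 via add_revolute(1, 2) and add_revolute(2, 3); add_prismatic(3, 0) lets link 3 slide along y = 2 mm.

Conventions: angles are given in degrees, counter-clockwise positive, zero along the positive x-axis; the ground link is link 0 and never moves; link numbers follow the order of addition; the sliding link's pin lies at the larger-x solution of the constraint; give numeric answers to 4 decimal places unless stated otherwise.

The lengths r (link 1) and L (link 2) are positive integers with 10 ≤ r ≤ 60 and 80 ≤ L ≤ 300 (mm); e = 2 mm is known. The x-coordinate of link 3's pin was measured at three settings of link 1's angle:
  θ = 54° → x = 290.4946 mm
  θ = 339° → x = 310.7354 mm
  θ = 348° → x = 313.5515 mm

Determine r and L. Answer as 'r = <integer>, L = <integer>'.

constraint per measurement: (x − r cos θ)² + (r sin θ − e)² = L²
subtracting the θ₁ and θ₂ equations cancels the r² and L² terms:
r = (x₁² − x₂²) / (2[(x₁cos θ₁ + e sin θ₁) − (x₂cos θ₂ + e sin θ₂)]) = 52.0000 → r = 52
L² = (x₁ − r cos θ₁)² + (r sin θ₁ − e)² = 69168.9992 → L = 263.0000 → L = 263
check at θ₃=348°: x = 313.5515 (printed 313.5515) ✓

r = 52, L = 263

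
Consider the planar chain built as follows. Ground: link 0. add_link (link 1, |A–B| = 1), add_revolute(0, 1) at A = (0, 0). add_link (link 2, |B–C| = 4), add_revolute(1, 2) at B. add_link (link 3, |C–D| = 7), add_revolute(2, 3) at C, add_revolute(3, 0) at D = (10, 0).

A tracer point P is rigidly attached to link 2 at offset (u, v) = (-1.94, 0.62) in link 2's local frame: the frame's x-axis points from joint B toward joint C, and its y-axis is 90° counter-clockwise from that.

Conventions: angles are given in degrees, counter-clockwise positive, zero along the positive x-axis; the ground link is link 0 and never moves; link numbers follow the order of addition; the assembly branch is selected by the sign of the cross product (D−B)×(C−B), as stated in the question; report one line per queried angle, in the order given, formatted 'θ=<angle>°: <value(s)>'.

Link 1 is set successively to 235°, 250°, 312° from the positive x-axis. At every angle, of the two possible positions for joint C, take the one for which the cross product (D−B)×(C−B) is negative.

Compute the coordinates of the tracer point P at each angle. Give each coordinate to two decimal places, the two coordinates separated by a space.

A=(0,0), D=(10.00,0)
θ=235°: B = A + 1.00·(cos235°, sin235°) = (-0.5736, -0.8192)
θ=235°: |BD| = 10.6053
θ=235°: circle(B,4.00) ∩ circle(D,7.00): a=3.7468, h=1.4005
θ=235°:   candidates: C₊=(3.0539,0.8666) cross=14.853; C₋=(3.2702,-1.9261) cross=-14.853
θ=235°:   branch - wants cross < 0 → take C=(3.2702,-1.9261) (cross=-14.853)
θ=235°: ex = (C−B)/|BC| = (0.9609,-0.2767); ey = (0.2767,0.9609)
θ=235°: P = B + -1.94·ex + 0.62·ey = (-2.2662,0.3135)
θ=250°: B = A + 1.00·(cos250°, sin250°) = (-0.3420, -0.9397)
θ=250°: |BD| = 10.3846
θ=250°: circle(B,4.00) ∩ circle(D,7.00): a=3.6034, h=1.7365
θ=250°:   candidates: C₊=(3.0895,1.1157) cross=18.033; C₋=(3.4038,-2.3430) cross=-18.033
θ=250°:   branch - wants cross < 0 → take C=(3.4038,-2.3430) (cross=-18.033)
θ=250°: ex = (C−B)/|BC| = (0.9364,-0.3508); ey = (0.3508,0.9364)
θ=250°: P = B + -1.94·ex + 0.62·ey = (-1.9412,0.3215)
θ=312°: B = A + 1.00·(cos312°, sin312°) = (0.6691, -0.7431)
θ=312°: |BD| = 9.3604
θ=312°: circle(B,4.00) ∩ circle(D,7.00): a=2.9175, h=2.7365
θ=312°:   candidates: C₊=(3.3601,2.2163) cross=25.615; C₋=(3.7946,-3.2394) cross=-25.615
θ=312°:   branch - wants cross < 0 → take C=(3.7946,-3.2394) (cross=-25.615)
θ=312°: ex = (C−B)/|BC| = (0.7814,-0.6241); ey = (0.6241,0.7814)
θ=312°: P = B + -1.94·ex + 0.62·ey = (-0.4598,0.9520)

θ=235°: -2.27 0.31
θ=250°: -1.94 0.32
θ=312°: -0.46 0.95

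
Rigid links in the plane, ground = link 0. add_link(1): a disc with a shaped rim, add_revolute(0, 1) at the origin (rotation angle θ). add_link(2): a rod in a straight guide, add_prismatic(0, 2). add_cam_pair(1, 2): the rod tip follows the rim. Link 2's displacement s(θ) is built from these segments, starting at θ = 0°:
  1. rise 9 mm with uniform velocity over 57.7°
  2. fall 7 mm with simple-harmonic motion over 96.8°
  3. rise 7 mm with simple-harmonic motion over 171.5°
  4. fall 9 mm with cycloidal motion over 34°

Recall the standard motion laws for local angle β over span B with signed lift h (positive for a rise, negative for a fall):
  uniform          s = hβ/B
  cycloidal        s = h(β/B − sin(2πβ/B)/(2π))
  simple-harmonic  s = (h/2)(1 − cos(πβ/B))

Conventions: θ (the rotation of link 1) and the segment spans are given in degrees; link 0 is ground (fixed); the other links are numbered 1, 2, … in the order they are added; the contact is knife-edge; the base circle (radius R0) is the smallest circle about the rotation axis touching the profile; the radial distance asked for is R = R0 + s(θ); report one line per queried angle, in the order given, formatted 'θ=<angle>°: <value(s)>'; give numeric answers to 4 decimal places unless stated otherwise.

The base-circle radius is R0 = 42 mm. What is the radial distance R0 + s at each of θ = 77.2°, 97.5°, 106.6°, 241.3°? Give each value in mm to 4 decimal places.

segment 1 (0° to 57.7°, uniform, h = 9) is passed completely: s = 0.0000 + (9) = 9.0000
θ = 77.2° falls in segment 2 (57.7° to 154.5°, simple-harmonic, h = -7): β = 77.2 − 57.7 = 19.5°, B = 96.8°; Δs = -7/2·(1 − cos(π·0.2014)) = -0.6778; s = 9.0000 − 0.6778 = 8.3222
θ = 97.5° falls in segment 2 (57.7° to 154.5°, simple-harmonic, h = -7): β = 97.5 − 57.7 = 39.8°, B = 96.8°; Δs = -7/2·(1 − cos(π·0.4112)) = -2.5358; s = 9.0000 − 2.5358 = 6.4642
θ = 106.6° falls in segment 2 (57.7° to 154.5°, simple-harmonic, h = -7): β = 106.6 − 57.7 = 48.9°, B = 96.8°; Δs = -7/2·(1 − cos(π·0.5052)) = -3.5568; s = 9.0000 − 3.5568 = 5.4432
segment 2 (57.7° to 154.5°, simple-harmonic, h = -7) is passed completely: s = 9.0000 + (-7) = 2.0000
θ = 241.3° falls in segment 3 (154.5° to 326°, simple-harmonic, h = 7): β = 241.3 − 154.5 = 86.8°, B = 171.5°; Δs = 7/2·(1 − cos(π·0.5061)) = 3.5673; s = 2.0000 + 3.5673 = 5.5673
θ=77.2°: R = R0 + s = 42 + 8.3222 = 50.3222
θ=97.5°: R = R0 + s = 42 + 6.4642 = 48.4642
θ=106.6°: R = R0 + s = 42 + 5.4432 = 47.4432
θ=241.3°: R = R0 + s = 42 + 5.5673 = 47.5673

θ=77.2°: 50.3222
θ=97.5°: 48.4642
θ=106.6°: 47.4432
θ=241.3°: 47.5673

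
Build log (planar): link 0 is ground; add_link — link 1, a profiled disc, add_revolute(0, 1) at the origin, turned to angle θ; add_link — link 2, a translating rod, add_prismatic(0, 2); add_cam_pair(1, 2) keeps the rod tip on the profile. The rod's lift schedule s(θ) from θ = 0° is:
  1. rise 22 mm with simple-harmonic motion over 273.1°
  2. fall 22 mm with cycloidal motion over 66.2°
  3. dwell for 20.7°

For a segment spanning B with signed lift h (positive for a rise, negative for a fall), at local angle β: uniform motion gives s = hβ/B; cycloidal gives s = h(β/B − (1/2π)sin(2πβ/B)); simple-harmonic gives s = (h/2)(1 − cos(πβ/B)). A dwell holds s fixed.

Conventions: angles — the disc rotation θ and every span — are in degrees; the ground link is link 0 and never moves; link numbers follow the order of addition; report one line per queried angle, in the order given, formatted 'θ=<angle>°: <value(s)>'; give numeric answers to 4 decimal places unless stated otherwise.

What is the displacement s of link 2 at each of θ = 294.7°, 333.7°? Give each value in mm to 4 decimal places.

seg 1 [0°–273.1°] simple-harmonic, h=22: full span → s += 22 → s = 22.0000
seg 2 [273.1°–339.3°] cycloidal, h=-22: θ=294.7° here. β=21.6, B=66.2. -22·(0.3263 − sin(2π·0.3263)/(2π)) = -4.0714 → s = 17.9286
seg 2 [273.1°–339.3°] cycloidal, h=-22: θ=333.7° here. β=60.6, B=66.2. -22·(0.9154 − sin(2π·0.9154)/(2π)) = -21.9136 → s = 0.0864

θ=294.7°: 17.9286
θ=333.7°: 0.0864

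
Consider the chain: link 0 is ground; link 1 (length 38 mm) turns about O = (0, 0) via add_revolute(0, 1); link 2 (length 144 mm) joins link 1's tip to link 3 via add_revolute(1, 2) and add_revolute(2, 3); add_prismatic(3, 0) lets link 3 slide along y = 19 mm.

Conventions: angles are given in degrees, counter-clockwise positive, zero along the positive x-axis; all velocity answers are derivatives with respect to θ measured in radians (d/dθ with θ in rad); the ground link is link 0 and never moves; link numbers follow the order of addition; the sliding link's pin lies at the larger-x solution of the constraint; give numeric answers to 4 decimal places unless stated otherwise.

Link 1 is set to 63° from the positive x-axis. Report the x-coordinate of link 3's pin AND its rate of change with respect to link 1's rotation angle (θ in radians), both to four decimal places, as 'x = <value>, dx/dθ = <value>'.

geometry: r = 38 mm, L = 144 mm, e = 19 mm
crank pin P = (r cos θ, r sin θ) = (17.251639, 33.858248)
h = r sin θ − e = 33.858248 − 19 = 14.858248
x = r cos θ + √(L² − h²) = 17.251639 + 143.231395 = 160.483034
dx/dθ = −r sin θ − h·r cos θ/√(L² − h²) (θ in radians; h = 14.858248) = -35.647863

x = 160.4830, dx/dθ = -35.6479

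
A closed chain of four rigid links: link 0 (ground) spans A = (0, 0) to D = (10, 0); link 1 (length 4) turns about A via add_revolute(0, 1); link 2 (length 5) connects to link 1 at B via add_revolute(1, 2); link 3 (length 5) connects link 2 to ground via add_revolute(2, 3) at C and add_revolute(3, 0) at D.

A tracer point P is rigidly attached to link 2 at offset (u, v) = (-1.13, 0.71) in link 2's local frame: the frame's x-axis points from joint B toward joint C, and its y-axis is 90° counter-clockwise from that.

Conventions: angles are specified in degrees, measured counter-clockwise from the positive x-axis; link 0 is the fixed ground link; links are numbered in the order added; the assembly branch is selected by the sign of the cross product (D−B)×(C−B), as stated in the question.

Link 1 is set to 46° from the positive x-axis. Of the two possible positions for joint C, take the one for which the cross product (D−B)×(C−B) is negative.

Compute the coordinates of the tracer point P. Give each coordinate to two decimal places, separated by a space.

A=(0,0), D=(10.00,0)
B = A + 4.00·(cos46°, sin46°) = (2.7786, 2.8774)
|BD| = 7.7735
circle(B,5.00) ∩ circle(D,5.00): a=3.8868, h=3.1453
  candidates: C₊=(7.5536,4.3606) cross=24.450; C₋=(5.2251,-1.4833) cross=-24.450
  branch - wants cross < 0 → take C=(5.2251,-1.4833) (cross=-24.450)
ex = (C−B)/|BC| = (0.4893,-0.8721); ey = (0.8721,0.4893)
P = B + -1.13·ex + 0.71·ey = (2.8449,4.2103)

2.84 4.21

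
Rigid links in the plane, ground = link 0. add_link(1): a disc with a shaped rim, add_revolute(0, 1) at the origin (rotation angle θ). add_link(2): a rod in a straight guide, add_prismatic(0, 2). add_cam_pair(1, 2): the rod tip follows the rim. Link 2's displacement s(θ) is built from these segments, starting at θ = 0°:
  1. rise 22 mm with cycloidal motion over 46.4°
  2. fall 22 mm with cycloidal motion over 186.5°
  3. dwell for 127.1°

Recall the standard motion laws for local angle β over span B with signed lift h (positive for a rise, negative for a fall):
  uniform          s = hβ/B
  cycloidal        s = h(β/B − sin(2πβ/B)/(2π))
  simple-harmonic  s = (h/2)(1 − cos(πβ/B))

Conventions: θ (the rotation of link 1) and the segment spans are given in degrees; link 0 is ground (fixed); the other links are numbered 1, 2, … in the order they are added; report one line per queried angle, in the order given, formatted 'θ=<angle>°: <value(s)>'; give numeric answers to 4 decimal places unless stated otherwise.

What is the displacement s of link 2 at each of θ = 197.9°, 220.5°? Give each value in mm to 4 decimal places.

segment 1 (0° to 46.4°, cycloidal, h = 22) is passed completely: s = 0.0000 + (22) = 22.0000
θ = 197.9° falls in segment 2 (46.4° to 232.9°, cycloidal, h = -22): β = 197.9 − 46.4 = 151.5°, B = 186.5°; Δs = -22·(0.8123 − sin(2π·0.8123)/(2π)) = -21.1076; s = 22.0000 − 21.1076 = 0.8924
θ = 220.5° falls in segment 2 (46.4° to 232.9°, cycloidal, h = -22): β = 220.5 − 46.4 = 174.1°, B = 186.5°; Δs = -22·(0.9335 − sin(2π·0.9335)/(2π)) = -21.9578; s = 22.0000 − 21.9578 = 0.0422

θ=197.9°: 0.8924
θ=220.5°: 0.0422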